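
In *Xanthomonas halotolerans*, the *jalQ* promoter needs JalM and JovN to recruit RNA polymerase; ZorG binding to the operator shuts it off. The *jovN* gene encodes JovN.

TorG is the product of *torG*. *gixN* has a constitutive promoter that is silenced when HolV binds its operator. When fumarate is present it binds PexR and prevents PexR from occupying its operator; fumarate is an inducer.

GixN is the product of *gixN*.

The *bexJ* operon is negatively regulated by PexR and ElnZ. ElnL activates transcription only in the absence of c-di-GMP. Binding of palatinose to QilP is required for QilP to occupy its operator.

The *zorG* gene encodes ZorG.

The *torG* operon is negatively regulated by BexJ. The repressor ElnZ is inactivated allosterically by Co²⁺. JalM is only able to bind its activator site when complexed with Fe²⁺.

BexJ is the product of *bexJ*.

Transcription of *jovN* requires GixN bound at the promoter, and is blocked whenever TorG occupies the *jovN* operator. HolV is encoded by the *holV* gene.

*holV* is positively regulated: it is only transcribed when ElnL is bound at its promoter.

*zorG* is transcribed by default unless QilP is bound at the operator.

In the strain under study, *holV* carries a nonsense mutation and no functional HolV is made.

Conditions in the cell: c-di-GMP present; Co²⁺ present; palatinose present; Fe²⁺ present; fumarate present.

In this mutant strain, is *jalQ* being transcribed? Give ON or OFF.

Palatinose is present, so QilP is active.
With repressor QilP bound, *zorG* is not transcribed.
So ZorG is not produced.
Fe²⁺ is present, so JalM is active.
Fumarate is present, so PexR is inactive.
Co²⁺ is present, so ElnZ is inactive.
With no repressor bound, *bexJ* is transcribed.
So BexJ is produced and active.
With repressor BexJ bound, *torG* is not transcribed.
So TorG is not produced.
HolV is non-functional in this strain, so it has no effect.
With no repressor bound, *gixN* is transcribed.
So GixN is produced and active.
No repressor is bound and GixN is active, so *jovN* is transcribed.
So JovN is produced and active.
No repressor is bound and JalM and JovN are active, so *jalQ* is transcribed.

ON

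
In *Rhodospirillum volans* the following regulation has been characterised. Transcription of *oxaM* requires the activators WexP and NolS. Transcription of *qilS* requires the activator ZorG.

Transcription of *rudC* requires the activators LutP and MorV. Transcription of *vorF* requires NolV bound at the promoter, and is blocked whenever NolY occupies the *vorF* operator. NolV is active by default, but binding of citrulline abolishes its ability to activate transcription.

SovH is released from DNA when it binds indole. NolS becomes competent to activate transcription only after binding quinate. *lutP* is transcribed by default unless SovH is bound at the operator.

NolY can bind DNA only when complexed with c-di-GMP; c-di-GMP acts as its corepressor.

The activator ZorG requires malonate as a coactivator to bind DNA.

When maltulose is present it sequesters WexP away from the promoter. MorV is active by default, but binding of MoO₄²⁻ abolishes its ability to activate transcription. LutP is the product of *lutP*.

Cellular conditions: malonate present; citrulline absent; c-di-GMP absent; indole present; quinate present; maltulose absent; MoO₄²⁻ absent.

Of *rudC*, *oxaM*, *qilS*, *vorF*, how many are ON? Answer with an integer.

Indole is present, so SovH is inactive.
With no repressor bound, *lutP* is transcribed.
So LutP is produced and active.
MoO₄²⁻ is absent, so MorV is active.
No repressor is bound and LutP and MorV are active, so *rudC* is transcribed.
→ *rudC* is ON.
Maltulose is absent, so WexP is active.
Quinate is present, so NolS is active.
No repressor is bound and WexP and NolS are active, so *oxaM* is transcribed.
→ *oxaM* is ON.
Malonate is present, so ZorG is active.
No repressor is bound and ZorG is active, so *qilS* is transcribed.
→ *qilS* is ON.
Citrulline is absent, so NolV is active.
c-di-GMP is absent, so NolY is inactive.
No repressor is bound and NolV is active, so *vorF* is transcribed.
→ *vorF* is ON.
4 of the 4 genes are transcribed.

4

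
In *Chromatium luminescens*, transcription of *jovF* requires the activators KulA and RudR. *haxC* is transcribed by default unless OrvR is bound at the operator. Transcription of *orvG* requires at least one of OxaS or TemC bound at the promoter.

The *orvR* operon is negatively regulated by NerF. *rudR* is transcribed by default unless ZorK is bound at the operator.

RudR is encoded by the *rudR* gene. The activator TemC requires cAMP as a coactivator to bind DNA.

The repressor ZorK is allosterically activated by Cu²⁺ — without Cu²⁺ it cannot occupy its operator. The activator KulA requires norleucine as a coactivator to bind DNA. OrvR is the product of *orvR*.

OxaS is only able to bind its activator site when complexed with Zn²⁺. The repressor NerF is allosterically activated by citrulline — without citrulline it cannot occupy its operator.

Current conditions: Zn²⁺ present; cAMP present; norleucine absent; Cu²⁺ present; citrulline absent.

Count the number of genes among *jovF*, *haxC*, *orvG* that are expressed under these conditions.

Norleucine is absent, so KulA is inactive.
Cu²⁺ is present, so ZorK is active.
With repressor ZorK bound, *rudR* is not transcribed.
So RudR is not produced.
Required activator KulA is absent, so *jovF* is not transcribed.
→ *jovF* is OFF.
Citrulline is absent, so NerF is inactive.
With no repressor bound, *orvR* is transcribed.
So OrvR is produced and active.
With repressor OrvR bound, *haxC* is not transcribed.
→ *haxC* is OFF.
Zn²⁺ is present, so OxaS is active.
cAMP is present, so TemC is active.
Activator OxaS is present, so *orvG* is transcribed.
→ *orvG* is ON.
1 of the 3 genes is transcribed.

1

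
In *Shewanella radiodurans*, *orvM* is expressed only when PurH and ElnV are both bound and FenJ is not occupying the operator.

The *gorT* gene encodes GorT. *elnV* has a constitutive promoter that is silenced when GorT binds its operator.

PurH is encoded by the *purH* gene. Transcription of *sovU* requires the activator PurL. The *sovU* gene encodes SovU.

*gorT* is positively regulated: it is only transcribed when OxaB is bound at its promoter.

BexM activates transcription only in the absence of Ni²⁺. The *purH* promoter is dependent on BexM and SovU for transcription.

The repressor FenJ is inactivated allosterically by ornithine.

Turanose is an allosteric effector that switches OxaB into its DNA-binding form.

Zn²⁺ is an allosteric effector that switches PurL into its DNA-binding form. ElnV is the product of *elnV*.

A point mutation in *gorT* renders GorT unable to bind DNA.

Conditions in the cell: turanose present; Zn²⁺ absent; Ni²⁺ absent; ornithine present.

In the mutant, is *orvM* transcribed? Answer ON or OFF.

Ni²⁺ is absent, so BexM is active.
Zn²⁺ is absent, so PurL is inactive.
Required activator PurL is absent, so *sovU* is not transcribed.
So SovU is not produced.
Required activator SovU is absent, so *purH* is not transcribed.
So PurH is not produced.
GorT is non-functional in this strain, so it has no effect.
With no repressor bound, *elnV* is transcribed.
So ElnV is produced and active.
Ornithine is present, so FenJ is inactive.
Required activator PurH is absent, so *orvM* is not transcribed.

OFF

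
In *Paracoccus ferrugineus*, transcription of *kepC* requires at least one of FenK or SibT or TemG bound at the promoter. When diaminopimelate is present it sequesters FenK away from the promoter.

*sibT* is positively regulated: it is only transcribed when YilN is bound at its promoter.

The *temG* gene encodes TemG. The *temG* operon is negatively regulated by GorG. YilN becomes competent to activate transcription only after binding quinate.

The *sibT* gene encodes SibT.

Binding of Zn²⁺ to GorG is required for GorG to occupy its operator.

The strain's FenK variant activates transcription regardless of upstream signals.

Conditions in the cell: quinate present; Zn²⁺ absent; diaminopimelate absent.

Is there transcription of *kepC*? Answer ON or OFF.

ON

FenK is constitutively active in this strain.
Quinate is present, so YilN is active.
No repressor is bound and YilN is active, so *sibT* is transcribed.
So SibT is produced and active.
Zn²⁺ is absent, so GorG is inactive.
With no repressor bound, *temG* is transcribed.
So TemG is produced and active.
Activator FenK is present, so *kepC* is transcribed.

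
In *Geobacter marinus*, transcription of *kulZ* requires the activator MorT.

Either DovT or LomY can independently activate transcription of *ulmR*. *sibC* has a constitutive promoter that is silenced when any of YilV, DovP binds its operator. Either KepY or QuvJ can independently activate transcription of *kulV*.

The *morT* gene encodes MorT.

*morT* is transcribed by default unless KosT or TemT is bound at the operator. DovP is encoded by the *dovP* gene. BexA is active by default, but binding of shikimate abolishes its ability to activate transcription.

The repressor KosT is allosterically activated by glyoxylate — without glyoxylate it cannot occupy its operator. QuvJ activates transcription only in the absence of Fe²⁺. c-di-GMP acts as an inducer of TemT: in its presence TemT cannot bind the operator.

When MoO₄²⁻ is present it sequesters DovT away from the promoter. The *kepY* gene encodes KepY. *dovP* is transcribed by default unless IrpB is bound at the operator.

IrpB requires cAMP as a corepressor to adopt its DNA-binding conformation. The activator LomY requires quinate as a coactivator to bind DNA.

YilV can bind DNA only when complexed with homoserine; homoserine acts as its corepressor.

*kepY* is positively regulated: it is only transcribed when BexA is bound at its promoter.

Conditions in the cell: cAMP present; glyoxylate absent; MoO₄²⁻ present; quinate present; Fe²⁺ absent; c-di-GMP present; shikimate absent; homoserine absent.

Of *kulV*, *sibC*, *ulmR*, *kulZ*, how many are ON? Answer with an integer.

4

Shikimate is absent, so BexA is active.
No repressor is bound and BexA is active, so *kepY* is transcribed.
So KepY is produced and active.
Fe²⁺ is absent, so QuvJ is active.
Activator KepY is present, so *kulV* is transcribed.
→ *kulV* is ON.
Homoserine is absent, so YilV is inactive.
cAMP is present, so IrpB is active.
With repressor IrpB bound, *dovP* is not transcribed.
So DovP is not produced.
With no repressor bound, *sibC* is transcribed.
→ *sibC* is ON.
MoO₄²⁻ is present, so DovT is inactive.
Quinate is present, so LomY is active.
Activator LomY is present, so *ulmR* is transcribed.
→ *ulmR* is ON.
Glyoxylate is absent, so KosT is inactive.
c-di-GMP is present, so TemT is inactive.
With no repressor bound, *morT* is transcribed.
So MorT is produced and active.
No repressor is bound and MorT is active, so *kulZ* is transcribed.
→ *kulZ* is ON.
4 of the 4 genes are transcribed.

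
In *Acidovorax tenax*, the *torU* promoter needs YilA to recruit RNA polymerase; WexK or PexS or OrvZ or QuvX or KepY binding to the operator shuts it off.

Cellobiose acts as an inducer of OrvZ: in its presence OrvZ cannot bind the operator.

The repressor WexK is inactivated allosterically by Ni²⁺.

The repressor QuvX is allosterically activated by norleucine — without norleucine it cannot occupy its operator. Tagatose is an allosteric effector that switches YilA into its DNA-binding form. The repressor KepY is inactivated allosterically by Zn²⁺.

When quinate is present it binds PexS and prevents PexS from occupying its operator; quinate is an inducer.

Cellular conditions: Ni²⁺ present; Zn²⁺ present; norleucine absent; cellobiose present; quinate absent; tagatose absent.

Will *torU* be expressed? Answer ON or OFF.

OFF

Ni²⁺ is present, so WexK is inactive.
Tagatose is absent, so YilA is inactive.
Quinate is absent, so PexS is active.
Cellobiose is present, so OrvZ is inactive.
Norleucine is absent, so QuvX is inactive.
Zn²⁺ is present, so KepY is inactive.
With repressor PexS bound, *torU* is not transcribed.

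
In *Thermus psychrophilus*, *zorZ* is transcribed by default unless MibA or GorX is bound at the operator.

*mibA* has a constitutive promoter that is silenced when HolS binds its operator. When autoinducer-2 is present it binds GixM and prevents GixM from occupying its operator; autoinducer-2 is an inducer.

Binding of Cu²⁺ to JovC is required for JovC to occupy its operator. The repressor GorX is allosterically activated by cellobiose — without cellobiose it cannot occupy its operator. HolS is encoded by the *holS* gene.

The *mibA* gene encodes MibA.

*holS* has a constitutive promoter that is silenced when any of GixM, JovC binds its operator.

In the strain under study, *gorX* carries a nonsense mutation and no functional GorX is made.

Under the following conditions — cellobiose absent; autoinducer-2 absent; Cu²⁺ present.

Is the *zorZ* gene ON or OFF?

Autoinducer-2 is absent, so GixM is active.
Cu²⁺ is present, so JovC is active.
With repressor GixM bound, *holS* is not transcribed.
So HolS is not produced.
With no repressor bound, *mibA* is transcribed.
So MibA is produced and active.
GorX is non-functional in this strain, so it has no effect.
With repressor MibA bound, *zorZ* is not transcribed.

OFF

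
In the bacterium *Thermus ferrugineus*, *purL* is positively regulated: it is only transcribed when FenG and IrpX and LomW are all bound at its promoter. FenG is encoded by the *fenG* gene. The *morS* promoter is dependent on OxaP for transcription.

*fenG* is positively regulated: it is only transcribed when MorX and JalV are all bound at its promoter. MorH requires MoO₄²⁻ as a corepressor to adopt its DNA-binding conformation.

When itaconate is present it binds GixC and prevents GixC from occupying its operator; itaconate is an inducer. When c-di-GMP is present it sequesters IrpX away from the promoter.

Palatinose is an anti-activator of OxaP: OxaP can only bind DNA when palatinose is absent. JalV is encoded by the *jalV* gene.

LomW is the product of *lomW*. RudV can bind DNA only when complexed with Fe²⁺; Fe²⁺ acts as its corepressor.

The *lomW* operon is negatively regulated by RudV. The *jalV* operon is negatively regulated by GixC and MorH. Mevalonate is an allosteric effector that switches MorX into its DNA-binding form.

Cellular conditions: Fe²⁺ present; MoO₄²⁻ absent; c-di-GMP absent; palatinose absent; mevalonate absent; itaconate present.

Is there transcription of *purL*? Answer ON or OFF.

Mevalonate is absent, so MorX is inactive.
Itaconate is present, so GixC is inactive.
MoO₄²⁻ is absent, so MorH is inactive.
With no repressor bound, *jalV* is transcribed.
So JalV is produced and active.
Required activator MorX is absent, so *fenG* is not transcribed.
So FenG is not produced.
c-di-GMP is absent, so IrpX is active.
Fe²⁺ is present, so RudV is active.
With repressor RudV bound, *lomW* is not transcribed.
So LomW is not produced.
Required activator FenG is absent, so *purL* is not transcribed.

OFF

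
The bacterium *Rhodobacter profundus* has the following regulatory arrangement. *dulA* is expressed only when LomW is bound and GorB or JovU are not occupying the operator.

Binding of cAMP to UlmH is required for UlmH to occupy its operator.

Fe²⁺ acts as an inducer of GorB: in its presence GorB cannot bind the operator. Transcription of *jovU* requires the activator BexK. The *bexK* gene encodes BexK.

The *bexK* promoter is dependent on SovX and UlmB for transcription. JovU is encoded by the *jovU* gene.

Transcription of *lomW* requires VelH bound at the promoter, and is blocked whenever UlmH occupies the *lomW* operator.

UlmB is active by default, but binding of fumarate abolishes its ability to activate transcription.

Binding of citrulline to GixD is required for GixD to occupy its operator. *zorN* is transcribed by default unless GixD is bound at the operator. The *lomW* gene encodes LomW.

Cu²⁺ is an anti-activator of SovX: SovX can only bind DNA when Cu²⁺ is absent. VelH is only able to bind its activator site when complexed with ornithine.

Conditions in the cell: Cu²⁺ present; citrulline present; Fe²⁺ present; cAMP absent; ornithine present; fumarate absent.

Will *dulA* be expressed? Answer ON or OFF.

Fe²⁺ is present, so GorB is inactive.
Ornithine is present, so VelH is active.
cAMP is absent, so UlmH is inactive.
No repressor is bound and VelH is active, so *lomW* is transcribed.
So LomW is produced and active.
Cu²⁺ is present, so SovX is inactive.
Fumarate is absent, so UlmB is active.
Required activator SovX is absent, so *bexK* is not transcribed.
So BexK is not produced.
Required activator BexK is absent, so *jovU* is not transcribed.
So JovU is not produced.
No repressor is bound and LomW is active, so *dulA* is transcribed.

ON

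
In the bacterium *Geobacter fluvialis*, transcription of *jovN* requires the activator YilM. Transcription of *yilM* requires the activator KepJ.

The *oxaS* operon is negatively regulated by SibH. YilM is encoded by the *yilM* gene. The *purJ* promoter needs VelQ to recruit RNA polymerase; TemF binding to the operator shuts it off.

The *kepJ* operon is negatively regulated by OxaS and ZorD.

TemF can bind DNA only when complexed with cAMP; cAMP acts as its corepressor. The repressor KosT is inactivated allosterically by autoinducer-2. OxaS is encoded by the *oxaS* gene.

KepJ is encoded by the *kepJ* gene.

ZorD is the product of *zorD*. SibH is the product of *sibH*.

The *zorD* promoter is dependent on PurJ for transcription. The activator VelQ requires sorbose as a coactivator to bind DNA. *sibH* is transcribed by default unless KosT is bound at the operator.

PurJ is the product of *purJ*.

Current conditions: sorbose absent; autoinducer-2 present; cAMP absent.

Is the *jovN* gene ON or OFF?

Autoinducer-2 is present, so KosT is inactive.
With no repressor bound, *sibH* is transcribed.
So SibH is produced and active.
With repressor SibH bound, *oxaS* is not transcribed.
So OxaS is not produced.
Sorbose is absent, so VelQ is inactive.
cAMP is absent, so TemF is inactive.
Required activator VelQ is absent, so *purJ* is not transcribed.
So PurJ is not produced.
Required activator PurJ is absent, so *zorD* is not transcribed.
So ZorD is not produced.
With no repressor bound, *kepJ* is transcribed.
So KepJ is produced and active.
No repressor is bound and KepJ is active, so *yilM* is transcribed.
So YilM is produced and active.
No repressor is bound and YilM is active, so *jovN* is transcribed.

ON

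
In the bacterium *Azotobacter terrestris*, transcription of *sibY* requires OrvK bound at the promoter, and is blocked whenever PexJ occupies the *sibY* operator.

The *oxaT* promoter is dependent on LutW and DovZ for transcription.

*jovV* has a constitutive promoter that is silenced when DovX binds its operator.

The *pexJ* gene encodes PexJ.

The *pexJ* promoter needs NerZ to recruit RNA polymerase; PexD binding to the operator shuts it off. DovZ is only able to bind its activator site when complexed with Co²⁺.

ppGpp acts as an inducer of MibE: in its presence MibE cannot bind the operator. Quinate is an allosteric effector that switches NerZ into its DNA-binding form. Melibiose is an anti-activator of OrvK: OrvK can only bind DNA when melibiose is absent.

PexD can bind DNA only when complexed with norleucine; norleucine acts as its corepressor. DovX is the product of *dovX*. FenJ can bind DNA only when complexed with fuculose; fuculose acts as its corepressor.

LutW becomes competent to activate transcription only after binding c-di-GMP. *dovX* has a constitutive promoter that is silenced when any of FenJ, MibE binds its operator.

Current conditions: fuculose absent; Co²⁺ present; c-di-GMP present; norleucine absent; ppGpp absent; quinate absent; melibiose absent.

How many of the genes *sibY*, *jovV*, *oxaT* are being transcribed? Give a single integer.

Norleucine is absent, so PexD is inactive.
Quinate is absent, so NerZ is inactive.
Required activator NerZ is absent, so *pexJ* is not transcribed.
So PexJ is not produced.
Melibiose is absent, so OrvK is active.
No repressor is bound and OrvK is active, so *sibY* is transcribed.
→ *sibY* is ON.
Fuculose is absent, so FenJ is inactive.
ppGpp is absent, so MibE is active.
With repressor MibE bound, *dovX* is not transcribed.
So DovX is not produced.
With no repressor bound, *jovV* is transcribed.
→ *jovV* is ON.
c-di-GMP is present, so LutW is active.
Co²⁺ is present, so DovZ is active.
No repressor is bound and LutW and DovZ are active, so *oxaT* is transcribed.
→ *oxaT* is ON.
3 of the 3 genes are transcribed.

3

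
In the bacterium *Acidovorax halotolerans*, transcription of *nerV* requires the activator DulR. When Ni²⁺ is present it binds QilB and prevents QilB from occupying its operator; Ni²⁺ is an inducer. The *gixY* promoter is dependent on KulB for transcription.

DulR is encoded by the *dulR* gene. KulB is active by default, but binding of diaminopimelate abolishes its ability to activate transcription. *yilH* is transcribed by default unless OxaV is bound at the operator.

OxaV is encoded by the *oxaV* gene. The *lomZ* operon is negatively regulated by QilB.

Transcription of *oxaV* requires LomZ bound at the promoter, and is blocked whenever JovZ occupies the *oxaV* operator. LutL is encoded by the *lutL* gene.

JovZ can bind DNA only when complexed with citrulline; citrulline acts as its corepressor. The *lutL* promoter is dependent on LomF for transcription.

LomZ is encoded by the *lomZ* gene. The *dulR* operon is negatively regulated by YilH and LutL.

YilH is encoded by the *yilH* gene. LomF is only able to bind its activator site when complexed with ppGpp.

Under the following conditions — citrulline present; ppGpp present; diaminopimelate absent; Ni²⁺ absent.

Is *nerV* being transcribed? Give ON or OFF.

OFF

Ni²⁺ is absent, so QilB is active.
With repressor QilB bound, *lomZ* is not transcribed.
So LomZ is not produced.
Citrulline is present, so JovZ is active.
With repressor JovZ bound, *oxaV* is not transcribed.
So OxaV is not produced.
With no repressor bound, *yilH* is transcribed.
So YilH is produced and active.
ppGpp is present, so LomF is active.
No repressor is bound and LomF is active, so *lutL* is transcribed.
So LutL is produced and active.
With repressor YilH bound, *dulR* is not transcribed.
So DulR is not produced.
Required activator DulR is absent, so *nerV* is not transcribed.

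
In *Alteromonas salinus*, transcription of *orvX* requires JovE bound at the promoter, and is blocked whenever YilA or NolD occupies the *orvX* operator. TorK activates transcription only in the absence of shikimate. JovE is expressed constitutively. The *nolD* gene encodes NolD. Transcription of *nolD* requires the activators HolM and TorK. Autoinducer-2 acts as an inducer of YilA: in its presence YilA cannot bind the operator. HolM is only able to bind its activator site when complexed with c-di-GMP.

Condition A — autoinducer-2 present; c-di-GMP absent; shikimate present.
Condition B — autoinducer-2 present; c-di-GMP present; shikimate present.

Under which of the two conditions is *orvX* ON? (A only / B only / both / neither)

Condition A:
Autoinducer-2 is present, so YilA is inactive.
c-di-GMP is absent, so HolM is inactive.
Shikimate is present, so TorK is inactive.
Required activator HolM is absent, so *nolD* is not transcribed.
So NolD is not produced.
JovE is produced constitutively and is active.
No repressor is bound and JovE is active, so *orvX* is transcribed.
→ *orvX* is ON in A.
Condition B:
Autoinducer-2 is present, so YilA is inactive.
c-di-GMP is present, so HolM is active.
Shikimate is present, so TorK is inactive.
Required activator TorK is absent, so *nolD* is not transcribed.
So NolD is not produced.
JovE is produced constitutively and is active.
No repressor is bound and JovE is active, so *orvX* is transcribed.
→ *orvX* is ON in B.

both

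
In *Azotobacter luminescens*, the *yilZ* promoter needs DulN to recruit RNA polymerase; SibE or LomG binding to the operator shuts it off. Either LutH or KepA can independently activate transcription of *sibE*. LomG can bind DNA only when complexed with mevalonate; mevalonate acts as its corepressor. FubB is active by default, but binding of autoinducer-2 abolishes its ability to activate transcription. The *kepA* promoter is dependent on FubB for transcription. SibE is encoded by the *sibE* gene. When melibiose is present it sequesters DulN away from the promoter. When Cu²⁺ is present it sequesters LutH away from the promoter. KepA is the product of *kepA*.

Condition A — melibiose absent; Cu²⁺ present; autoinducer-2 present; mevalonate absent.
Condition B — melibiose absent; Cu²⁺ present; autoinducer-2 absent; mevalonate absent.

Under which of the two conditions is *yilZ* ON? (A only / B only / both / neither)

A only

Condition A:
Melibiose is absent, so DulN is active.
Cu²⁺ is present, so LutH is inactive.
Autoinducer-2 is present, so FubB is inactive.
Required activator FubB is absent, so *kepA* is not transcribed.
So KepA is not produced.
No activator is available at the *sibE* promoter, so *sibE* is not transcribed.
So SibE is not produced.
Mevalonate is absent, so LomG is inactive.
No repressor is bound and DulN is active, so *yilZ* is transcribed.
→ *yilZ* is ON in A.
Condition B:
Melibiose is absent, so DulN is active.
Cu²⁺ is present, so LutH is inactive.
Autoinducer-2 is absent, so FubB is active.
No repressor is bound and FubB is active, so *kepA* is transcribed.
So KepA is produced and active.
Activator KepA is present, so *sibE* is transcribed.
So SibE is produced and active.
Mevalonate is absent, so LomG is inactive.
With repressor SibE bound, *yilZ* is not transcribed.
→ *yilZ* is OFF in B.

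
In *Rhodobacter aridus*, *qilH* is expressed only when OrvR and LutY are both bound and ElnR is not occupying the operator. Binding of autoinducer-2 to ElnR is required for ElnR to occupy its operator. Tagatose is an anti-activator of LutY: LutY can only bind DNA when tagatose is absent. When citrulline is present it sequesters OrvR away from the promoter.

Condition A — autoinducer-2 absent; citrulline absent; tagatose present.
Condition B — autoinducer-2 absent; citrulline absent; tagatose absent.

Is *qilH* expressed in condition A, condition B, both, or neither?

Condition A:
Autoinducer-2 is absent, so ElnR is inactive.
Citrulline is absent, so OrvR is active.
Tagatose is present, so LutY is inactive.
Required activator LutY is absent, so *qilH* is not transcribed.
→ *qilH* is OFF in A.
Condition B:
Autoinducer-2 is absent, so ElnR is inactive.
Citrulline is absent, so OrvR is active.
Tagatose is absent, so LutY is active.
No repressor is bound and OrvR and LutY are active, so *qilH* is transcribed.
→ *qilH* is ON in B.

B only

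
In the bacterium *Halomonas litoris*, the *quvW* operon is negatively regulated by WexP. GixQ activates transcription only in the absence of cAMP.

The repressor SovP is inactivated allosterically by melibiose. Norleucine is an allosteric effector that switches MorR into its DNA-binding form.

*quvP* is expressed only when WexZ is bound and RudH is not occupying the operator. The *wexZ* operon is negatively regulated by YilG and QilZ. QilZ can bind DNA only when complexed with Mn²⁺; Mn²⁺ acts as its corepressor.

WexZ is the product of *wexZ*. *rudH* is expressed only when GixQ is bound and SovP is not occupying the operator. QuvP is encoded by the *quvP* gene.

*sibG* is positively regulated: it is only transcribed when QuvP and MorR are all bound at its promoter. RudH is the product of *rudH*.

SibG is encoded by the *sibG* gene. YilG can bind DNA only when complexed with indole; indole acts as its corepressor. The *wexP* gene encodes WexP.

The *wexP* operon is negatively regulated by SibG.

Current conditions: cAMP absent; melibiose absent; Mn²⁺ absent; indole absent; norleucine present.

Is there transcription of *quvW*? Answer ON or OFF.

ON

cAMP is absent, so GixQ is active.
Melibiose is absent, so SovP is active.
With repressor SovP bound, *rudH* is not transcribed.
So RudH is not produced.
Indole is absent, so YilG is inactive.
Mn²⁺ is absent, so QilZ is inactive.
With no repressor bound, *wexZ* is transcribed.
So WexZ is produced and active.
No repressor is bound and WexZ is active, so *quvP* is transcribed.
So QuvP is produced and active.
Norleucine is present, so MorR is active.
No repressor is bound and QuvP and MorR are active, so *sibG* is transcribed.
So SibG is produced and active.
With repressor SibG bound, *wexP* is not transcribed.
So WexP is not produced.
With no repressor bound, *quvW* is transcribed.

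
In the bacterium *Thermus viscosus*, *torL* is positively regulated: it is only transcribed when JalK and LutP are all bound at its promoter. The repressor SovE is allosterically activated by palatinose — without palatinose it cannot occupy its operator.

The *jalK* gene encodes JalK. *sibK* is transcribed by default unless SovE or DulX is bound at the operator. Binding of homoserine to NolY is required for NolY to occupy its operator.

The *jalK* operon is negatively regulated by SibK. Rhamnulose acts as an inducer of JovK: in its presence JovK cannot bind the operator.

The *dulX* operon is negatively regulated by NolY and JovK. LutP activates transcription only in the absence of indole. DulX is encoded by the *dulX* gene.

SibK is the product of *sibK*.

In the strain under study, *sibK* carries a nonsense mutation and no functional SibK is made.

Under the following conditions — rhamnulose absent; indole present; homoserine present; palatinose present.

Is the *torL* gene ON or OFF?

OFF

SibK is non-functional in this strain, so it has no effect.
With no repressor bound, *jalK* is transcribed.
So JalK is produced and active.
Indole is present, so LutP is inactive.
Required activator LutP is absent, so *torL* is not transcribed.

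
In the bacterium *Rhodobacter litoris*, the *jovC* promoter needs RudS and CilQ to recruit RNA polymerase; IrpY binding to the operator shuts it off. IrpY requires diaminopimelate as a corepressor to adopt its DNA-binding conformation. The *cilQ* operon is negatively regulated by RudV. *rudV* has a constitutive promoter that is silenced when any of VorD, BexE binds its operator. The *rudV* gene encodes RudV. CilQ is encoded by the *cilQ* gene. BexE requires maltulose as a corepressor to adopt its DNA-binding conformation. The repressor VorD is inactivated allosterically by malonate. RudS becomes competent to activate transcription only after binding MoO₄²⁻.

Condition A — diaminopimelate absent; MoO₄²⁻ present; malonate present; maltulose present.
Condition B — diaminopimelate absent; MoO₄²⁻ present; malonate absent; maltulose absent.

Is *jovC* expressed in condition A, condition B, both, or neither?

both

Condition A:
Diaminopimelate is absent, so IrpY is inactive.
MoO₄²⁻ is present, so RudS is active.
Malonate is present, so VorD is inactive.
Maltulose is present, so BexE is active.
With repressor BexE bound, *rudV* is not transcribed.
So RudV is not produced.
With no repressor bound, *cilQ* is transcribed.
So CilQ is produced and active.
No repressor is bound and RudS and CilQ are active, so *jovC* is transcribed.
→ *jovC* is ON in A.
Condition B:
Diaminopimelate is absent, so IrpY is inactive.
MoO₄²⁻ is present, so RudS is active.
Malonate is absent, so VorD is active.
Maltulose is absent, so BexE is inactive.
With repressor VorD bound, *rudV* is not transcribed.
So RudV is not produced.
With no repressor bound, *cilQ* is transcribed.
So CilQ is produced and active.
No repressor is bound and RudS and CilQ are active, so *jovC* is transcribed.
→ *jovC* is ON in B.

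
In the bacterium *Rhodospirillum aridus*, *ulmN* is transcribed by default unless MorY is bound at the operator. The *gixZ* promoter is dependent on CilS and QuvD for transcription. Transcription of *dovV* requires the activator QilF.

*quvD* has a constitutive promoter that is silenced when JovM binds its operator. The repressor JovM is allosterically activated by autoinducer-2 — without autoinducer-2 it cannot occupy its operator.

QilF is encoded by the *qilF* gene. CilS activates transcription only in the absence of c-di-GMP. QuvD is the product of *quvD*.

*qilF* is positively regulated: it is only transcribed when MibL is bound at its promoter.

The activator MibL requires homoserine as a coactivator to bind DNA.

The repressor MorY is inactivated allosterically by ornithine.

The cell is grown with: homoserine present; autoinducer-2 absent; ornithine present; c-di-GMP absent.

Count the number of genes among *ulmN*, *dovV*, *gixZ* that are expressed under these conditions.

Ornithine is present, so MorY is inactive.
With no repressor bound, *ulmN* is transcribed.
→ *ulmN* is ON.
Homoserine is present, so MibL is active.
No repressor is bound and MibL is active, so *qilF* is transcribed.
So QilF is produced and active.
No repressor is bound and QilF is active, so *dovV* is transcribed.
→ *dovV* is ON.
c-di-GMP is absent, so CilS is active.
Autoinducer-2 is absent, so JovM is inactive.
With no repressor bound, *quvD* is transcribed.
So QuvD is produced and active.
No repressor is bound and CilS and QuvD are active, so *gixZ* is transcribed.
→ *gixZ* is ON.
3 of the 3 genes are transcribed.

3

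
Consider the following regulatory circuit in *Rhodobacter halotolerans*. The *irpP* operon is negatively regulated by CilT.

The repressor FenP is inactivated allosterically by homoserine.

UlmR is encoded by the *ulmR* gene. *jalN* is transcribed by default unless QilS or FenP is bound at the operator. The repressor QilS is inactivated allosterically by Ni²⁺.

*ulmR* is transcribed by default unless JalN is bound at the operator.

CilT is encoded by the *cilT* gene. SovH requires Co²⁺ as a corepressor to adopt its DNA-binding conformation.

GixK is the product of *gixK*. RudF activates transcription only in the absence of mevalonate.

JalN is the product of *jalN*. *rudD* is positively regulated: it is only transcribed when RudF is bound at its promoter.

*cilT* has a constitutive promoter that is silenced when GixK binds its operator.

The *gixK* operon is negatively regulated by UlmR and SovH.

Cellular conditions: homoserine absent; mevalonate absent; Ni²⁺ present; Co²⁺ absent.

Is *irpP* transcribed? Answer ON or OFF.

Ni²⁺ is present, so QilS is inactive.
Homoserine is absent, so FenP is active.
With repressor FenP bound, *jalN* is not transcribed.
So JalN is not produced.
With no repressor bound, *ulmR* is transcribed.
So UlmR is produced and active.
Co²⁺ is absent, so SovH is inactive.
With repressor UlmR bound, *gixK* is not transcribed.
So GixK is not produced.
With no repressor bound, *cilT* is transcribed.
So CilT is produced and active.
With repressor CilT bound, *irpP* is not transcribed.

OFF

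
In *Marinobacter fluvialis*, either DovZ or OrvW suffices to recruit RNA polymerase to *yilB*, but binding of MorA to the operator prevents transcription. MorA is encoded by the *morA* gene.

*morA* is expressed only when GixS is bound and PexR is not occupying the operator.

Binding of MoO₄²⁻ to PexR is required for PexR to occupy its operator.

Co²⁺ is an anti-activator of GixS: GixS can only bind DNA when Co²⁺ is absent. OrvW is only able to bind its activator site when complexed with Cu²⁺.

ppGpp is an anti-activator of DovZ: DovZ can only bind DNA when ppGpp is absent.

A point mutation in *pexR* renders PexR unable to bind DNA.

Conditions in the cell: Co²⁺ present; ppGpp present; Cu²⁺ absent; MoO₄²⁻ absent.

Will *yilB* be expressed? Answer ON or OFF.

OFF

PexR is non-functional in this strain, so it has no effect.
Co²⁺ is present, so GixS is inactive.
Required activator GixS is absent, so *morA* is not transcribed.
So MorA is not produced.
ppGpp is present, so DovZ is inactive.
Cu²⁺ is absent, so OrvW is inactive.
No activator is available at the *yilB* promoter, so *yilB* is not transcribed.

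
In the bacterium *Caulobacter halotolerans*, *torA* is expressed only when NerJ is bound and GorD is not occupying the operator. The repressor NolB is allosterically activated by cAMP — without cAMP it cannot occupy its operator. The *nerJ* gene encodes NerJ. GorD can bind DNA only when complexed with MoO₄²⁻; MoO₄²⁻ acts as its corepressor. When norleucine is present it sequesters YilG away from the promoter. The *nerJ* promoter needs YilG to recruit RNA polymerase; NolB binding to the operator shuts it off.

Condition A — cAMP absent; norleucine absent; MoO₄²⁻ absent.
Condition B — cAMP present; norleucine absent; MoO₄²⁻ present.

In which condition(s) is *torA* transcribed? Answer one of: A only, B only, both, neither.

Condition A:
cAMP is absent, so NolB is inactive.
Norleucine is absent, so YilG is active.
No repressor is bound and YilG is active, so *nerJ* is transcribed.
So NerJ is produced and active.
MoO₄²⁻ is absent, so GorD is inactive.
No repressor is bound and NerJ is active, so *torA* is transcribed.
→ *torA* is ON in A.
Condition B:
cAMP is present, so NolB is active.
Norleucine is absent, so YilG is active.
With repressor NolB bound, *nerJ* is not transcribed.
So NerJ is not produced.
MoO₄²⁻ is present, so GorD is active.
With repressor GorD bound, *torA* is not transcribed.
→ *torA* is OFF in B.

A only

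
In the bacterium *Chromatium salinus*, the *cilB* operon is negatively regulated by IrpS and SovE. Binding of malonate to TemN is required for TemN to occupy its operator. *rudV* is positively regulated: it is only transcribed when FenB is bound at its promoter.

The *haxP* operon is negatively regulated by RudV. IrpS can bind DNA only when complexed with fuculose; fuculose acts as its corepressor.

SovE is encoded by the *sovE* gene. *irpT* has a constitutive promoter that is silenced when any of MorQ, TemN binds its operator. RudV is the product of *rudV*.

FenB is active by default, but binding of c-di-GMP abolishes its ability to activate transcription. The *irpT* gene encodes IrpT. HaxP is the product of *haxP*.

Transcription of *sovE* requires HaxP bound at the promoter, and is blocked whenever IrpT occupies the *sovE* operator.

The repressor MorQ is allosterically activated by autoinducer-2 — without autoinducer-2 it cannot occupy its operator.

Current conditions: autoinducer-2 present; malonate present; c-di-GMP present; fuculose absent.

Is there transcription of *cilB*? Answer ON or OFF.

OFF

Fuculose is absent, so IrpS is inactive.
c-di-GMP is present, so FenB is inactive.
Required activator FenB is absent, so *rudV* is not transcribed.
So RudV is not produced.
With no repressor bound, *haxP* is transcribed.
So HaxP is produced and active.
Autoinducer-2 is present, so MorQ is active.
Malonate is present, so TemN is active.
With repressor MorQ bound, *irpT* is not transcribed.
So IrpT is not produced.
No repressor is bound and HaxP is active, so *sovE* is transcribed.
So SovE is produced and active.
With repressor SovE bound, *cilB* is not transcribed.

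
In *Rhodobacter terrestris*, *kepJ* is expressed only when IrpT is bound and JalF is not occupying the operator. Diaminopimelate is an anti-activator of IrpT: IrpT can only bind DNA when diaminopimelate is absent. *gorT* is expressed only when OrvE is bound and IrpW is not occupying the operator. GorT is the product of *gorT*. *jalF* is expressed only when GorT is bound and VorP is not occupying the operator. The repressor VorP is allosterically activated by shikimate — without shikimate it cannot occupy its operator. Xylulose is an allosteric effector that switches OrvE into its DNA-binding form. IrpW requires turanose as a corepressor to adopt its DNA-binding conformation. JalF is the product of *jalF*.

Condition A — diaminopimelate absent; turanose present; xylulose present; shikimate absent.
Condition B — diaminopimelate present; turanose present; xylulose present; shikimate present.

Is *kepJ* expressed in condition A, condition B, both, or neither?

Condition A:
Diaminopimelate is absent, so IrpT is active.
Turanose is present, so IrpW is active.
Xylulose is present, so OrvE is active.
With repressor IrpW bound, *gorT* is not transcribed.
So GorT is not produced.
Shikimate is absent, so VorP is inactive.
Required activator GorT is absent, so *jalF* is not transcribed.
So JalF is not produced.
No repressor is bound and IrpT is active, so *kepJ* is transcribed.
→ *kepJ* is ON in A.
Condition B:
Diaminopimelate is present, so IrpT is inactive.
Turanose is present, so IrpW is active.
Xylulose is present, so OrvE is active.
With repressor IrpW bound, *gorT* is not transcribed.
So GorT is not produced.
Shikimate is present, so VorP is active.
With repressor VorP bound, *jalF* is not transcribed.
So JalF is not produced.
Required activator IrpT is absent, so *kepJ* is not transcribed.
→ *kepJ* is OFF in B.

A only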